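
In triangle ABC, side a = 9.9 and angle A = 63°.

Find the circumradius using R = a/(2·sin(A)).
R = a/(2·sin(A)) = 9.9/(2·sin(63°))
R = 9.9/(2·0.891007) = 9.9/1.782013 = 5.556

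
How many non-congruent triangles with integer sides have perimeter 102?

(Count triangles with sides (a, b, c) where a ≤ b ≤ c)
With a ≤ b ≤ c and a + b + c = 102, the triangle inequality a + b > c gives c < 102/2, so c ≤ 50.
Iterate a from 1 to ⌊p/3⌋ = 34; for each a, b ranges from a to ⌊(p−a)/2⌋ with c = p − a − b, keeping only c ≥ b.
Triples: (2, 50, 50), (3, 49, 50), (4, 48, 50), …
Count = 217 triangles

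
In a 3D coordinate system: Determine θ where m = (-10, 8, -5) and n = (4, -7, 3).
m·n = -111, |m|² = 189, |n|² = 74
cos θ = -111/√13986 ≈ -0.9386
θ ≈ 159.8°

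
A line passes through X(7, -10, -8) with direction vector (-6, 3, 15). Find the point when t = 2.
P(2) = (7 + (-6)(2), -10 + 3(2), -8 + 15(2)) = (-5, -4, 22)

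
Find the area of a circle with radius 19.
Area = pi * r²
Area = pi * 19²
Area = pi * 361
Area = 1134.11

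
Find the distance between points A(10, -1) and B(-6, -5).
Using the distance formula: d = sqrt((x₂-x₁)² + (y₂-y₁)²)
dx = (-6) - 10 = -16
dy = (-5) - (-1) = -4
d = sqrt((-16)² + (-4)²) = sqrt(256 + 16) = sqrt(272) = 16.49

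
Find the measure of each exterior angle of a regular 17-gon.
Exterior angle of a regular n-gon = 360/n
Exterior angle = 360/17
Exterior angle = 21.18 degrees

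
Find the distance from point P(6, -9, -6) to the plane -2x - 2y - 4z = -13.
d = |(-2)(6) + (-2)(-9) + (-4)(-6) - (-13)| / √((-2)² + (-2)² + (-4)²) = 43/√24 = 8.777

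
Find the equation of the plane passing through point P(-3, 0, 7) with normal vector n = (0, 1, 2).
d = n·P = (0)(-3) + (1)(0) + (2)(7) = 14
Plane: y + 2z = 14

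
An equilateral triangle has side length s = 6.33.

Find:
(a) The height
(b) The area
(a) Height h = s·√3/2 = 6.33·√3/2 = 5.482
(b) Area = (√3/4)·s² = (√3/4)·6.33² = (√3/4)·40.0689 = 17.35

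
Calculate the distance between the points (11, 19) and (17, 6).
Using the distance formula: d = sqrt((x₂-x₁)² + (y₂-y₁)²)
dx = 17 - 11 = 6
dy = 6 - 19 = -13
d = sqrt(6² + (-13)²) = sqrt(36 + 169) = sqrt(205) = 14.32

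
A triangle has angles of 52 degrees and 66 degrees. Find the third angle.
Sum of angles in a triangle = 180 degrees
Third angle = 180 - 52 - 66
Third angle = 62 degrees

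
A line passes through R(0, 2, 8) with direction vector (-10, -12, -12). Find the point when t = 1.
P(1) = (0 + (-10)(1), 2 + (-12)(1), 8 + (-12)(1)) = (-10, -10, -4)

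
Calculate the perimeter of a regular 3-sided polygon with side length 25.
Perimeter = number of sides * side length
Perimeter = 3 * 25
Perimeter = 75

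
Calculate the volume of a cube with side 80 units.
Volume = s³
Volume = 80³
Volume = 512000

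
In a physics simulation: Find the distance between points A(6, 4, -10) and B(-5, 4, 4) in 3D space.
d = √[(-11)² + (0)² + (14)²] = √317 = 17.8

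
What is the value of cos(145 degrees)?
cos(145 degrees) = -0.8192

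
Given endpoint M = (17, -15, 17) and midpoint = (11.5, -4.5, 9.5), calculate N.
N = (2×11.5 - 17, 2×(-4.5) - (-15), 2×9.5 - 17) = (6, 6, 2)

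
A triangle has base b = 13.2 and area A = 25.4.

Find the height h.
A = ½bh  →  h = 2A/b
h = 2·25.4/13.2 = 3.848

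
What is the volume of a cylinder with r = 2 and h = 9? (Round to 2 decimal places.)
Volume = pi * r² * h
Volume = pi * 2² * 9
Volume = pi * 4 * 9
Volume = pi * 36
Volume = 113.10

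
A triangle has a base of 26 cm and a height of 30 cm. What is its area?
Area = (1/2) * base * height
Area = (1/2) * 26 * 30
Area = 390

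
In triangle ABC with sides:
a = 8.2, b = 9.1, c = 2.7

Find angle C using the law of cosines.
cos(C) = (a² + b² - c²)/(2ab)
cos(C) = (8.2² + 9.1² - 2.7²)/(2·8.2·9.1) = 142.76/149.24 = 0.956580
C = arccos(0.956580) = 16.95°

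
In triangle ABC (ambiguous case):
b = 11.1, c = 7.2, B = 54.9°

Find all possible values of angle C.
sin(C)/c = sin(B)/b  →  sin(C) = c·sin(B)/b = 7.2·sin(54.9°)/11.1 = 0.530692
C₁ = arcsin(0.530692) = 32.05°,  C₂ = 180° - C₁ = 147.95°
Check C₂: A = 180° - 54.9° - 147.95° = -22.85° ≤ 0, rejected
C = 32.05° (one solution)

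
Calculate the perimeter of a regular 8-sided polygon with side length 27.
Perimeter = number of sides * side length
Perimeter = 8 * 27
Perimeter = 216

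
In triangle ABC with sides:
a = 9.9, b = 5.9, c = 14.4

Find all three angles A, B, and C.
By the law of cosines:
cos(A) = (b² + c² - a²)/(2bc) = 0.848399  →  A = 31.96°
cos(B) = (a² + c² - b²)/(2ac) = 0.948934  →  B = 18.39°
cos(C) = (a² + b² - c²)/(2ab) = -0.638076  →  C = 129.6°
Check: A + B + C = 180.0° ✓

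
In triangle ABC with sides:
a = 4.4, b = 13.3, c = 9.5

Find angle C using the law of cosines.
cos(C) = (a² + b² - c²)/(2ab)
cos(C) = (4.4² + 13.3² - 9.5²)/(2·4.4·13.3) = 106/117.04 = 0.905673
C = arccos(0.905673) = 25.09°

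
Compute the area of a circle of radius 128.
Area = pi * r²
Area = pi * 128²
Area = pi * 16384
Area = 51471.85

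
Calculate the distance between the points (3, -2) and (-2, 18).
Using the distance formula: d = sqrt((x₂-x₁)² + (y₂-y₁)²)
dx = (-2) - 3 = -5
dy = 18 - (-2) = 20
d = sqrt((-5)² + 20²) = sqrt(25 + 400) = sqrt(425) = 20.62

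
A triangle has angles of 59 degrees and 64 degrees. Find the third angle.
Sum of angles in a triangle = 180 degrees
Third angle = 180 - 59 - 64
Third angle = 57 degrees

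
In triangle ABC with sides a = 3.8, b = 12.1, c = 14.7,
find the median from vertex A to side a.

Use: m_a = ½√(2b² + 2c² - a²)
m_a = ½√(2·12.1² + 2·14.7² - 3.8²)
m_a = ½√(292.82 + 432.18 - 14.44) = ½√710.56 = 13.33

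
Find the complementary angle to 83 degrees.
Complementary angles sum to 90 degrees.
Other angle = 90 - 83
Other angle = 7 degrees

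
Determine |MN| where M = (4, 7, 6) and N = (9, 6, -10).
d = √[(5)² + (-1)² + (-16)²] = √282 = 16.79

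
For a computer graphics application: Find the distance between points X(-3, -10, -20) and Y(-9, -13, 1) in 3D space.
d = √[(-6)² + (-3)² + (21)²] = √486 = 22.05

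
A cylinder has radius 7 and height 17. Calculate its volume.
Volume = pi * r² * h
Volume = pi * 7² * 17
Volume = pi * 49 * 17
Volume = pi * 833
Volume = 2616.95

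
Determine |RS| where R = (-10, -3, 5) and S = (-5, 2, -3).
d = √[(5)² + (5)² + (-8)²] = √114 = 10.68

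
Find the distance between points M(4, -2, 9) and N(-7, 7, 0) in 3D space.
d = √[(-11)² + (9)² + (-9)²] = √283 = 16.82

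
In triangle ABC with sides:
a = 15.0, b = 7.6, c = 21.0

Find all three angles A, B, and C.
By the law of cosines:
cos(A) = (b² + c² - a²)/(2bc) = 0.857644  →  A = 30.95°
cos(B) = (a² + c² - b²)/(2ac) = 0.965460  →  B = 15.1°
cos(C) = (a² + b² - c²)/(2ab) = -0.694035  →  C = 134°
Check: A + B + C = 180.0° ✓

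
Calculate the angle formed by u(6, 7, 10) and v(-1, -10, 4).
u·v = -36, |u|² = 185, |v|² = 117
cos θ = -36/√21645 ≈ -0.2447
θ ≈ 104.2°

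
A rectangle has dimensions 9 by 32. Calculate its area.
Area = length * width
Area = 9 * 32
Area = 288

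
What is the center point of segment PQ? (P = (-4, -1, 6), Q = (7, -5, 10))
Midpoint = ((-4+7)/2, (-1-5)/2, (6+10)/2) = (1.5, -3, 8)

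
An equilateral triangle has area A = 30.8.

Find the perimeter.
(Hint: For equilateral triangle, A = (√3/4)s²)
A = (√3/4)s²  →  s² = 4A/√3 = 4·30.8/√3 = 71.1296
s = 8.43383
Perimeter = 3s = 25.3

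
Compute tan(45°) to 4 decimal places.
tan(45 degrees) = 1
Decimal approximation: 1.0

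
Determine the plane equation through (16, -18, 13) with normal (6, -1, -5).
d = n·P = (6)(16) + (-1)(-18) + (-5)(13) = 49
Plane: 6x - y - 5z = 49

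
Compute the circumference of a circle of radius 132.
Circumference = 2 * pi * r
Circumference = 2 * pi * 132
Circumference = 829.38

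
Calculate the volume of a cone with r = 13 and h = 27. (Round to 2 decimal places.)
Volume = (1/3) * pi * r² * h
Volume = (1/3) * pi * 13² * 27
Volume = (1/3) * pi * 169 * 27
Volume = (1/3) * pi * 4563
Volume = 4778.36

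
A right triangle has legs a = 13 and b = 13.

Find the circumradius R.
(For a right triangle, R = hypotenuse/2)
Hypotenuse c = √(13² + 13²) = √338 = 18.3848
R = c/2 = 9.192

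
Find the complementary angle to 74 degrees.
Complementary angles sum to 90 degrees.
Other angle = 90 - 74
Other angle = 16 degrees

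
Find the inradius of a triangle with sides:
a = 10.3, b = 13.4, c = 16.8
s = (a+b+c)/2 = (10.3+13.4+16.8)/2 = 20.25
Area = √(s(s-a)(s-b)(s-c)) = √(20.25·9.95·6.85·3.45) = 69.0047
r = Area/s = 69.0047/20.25 = 3.408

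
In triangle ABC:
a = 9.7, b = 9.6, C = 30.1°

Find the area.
Using A = ½ab·sin(C):
A = ½·9.7·9.6·sin(30.1°) = ½·93.12·0.501511 = 23.35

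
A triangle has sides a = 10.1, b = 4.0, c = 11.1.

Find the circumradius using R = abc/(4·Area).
s = (a+b+c)/2 = 12.6
Area = √(s(s-a)(s-b)(s-c)) = √(12.6·2.5·8.6·1.5) = 20.1581
R = abc/(4·Area) = (10.1·4.0·11.1)/(4·20.1581) = 448.44/80.6324 = 5.562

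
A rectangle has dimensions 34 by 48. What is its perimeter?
Perimeter = 2 * (length + width)
Perimeter = 2 * (34 + 48)
Perimeter = 2 * 82
Perimeter = 164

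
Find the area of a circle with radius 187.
Area = pi * r²
Area = pi * 187²
Area = pi * 34969
Area = 109858.35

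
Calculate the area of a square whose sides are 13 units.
Area = s²
Area = 13²
Area = 169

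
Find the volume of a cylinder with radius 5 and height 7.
Volume = pi * r² * h
Volume = pi * 5² * 7
Volume = pi * 25 * 7
Volume = pi * 175
Volume = 549.78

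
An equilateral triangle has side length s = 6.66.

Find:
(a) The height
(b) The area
(a) Height h = s·√3/2 = 6.66·√3/2 = 5.768
(b) Area = (√3/4)·s² = (√3/4)·6.66² = (√3/4)·44.3556 = 19.21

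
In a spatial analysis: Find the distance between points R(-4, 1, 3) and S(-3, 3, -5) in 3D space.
d = √[(1)² + (2)² + (-8)²] = √69 = 8.307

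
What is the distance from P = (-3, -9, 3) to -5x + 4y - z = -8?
d = |(-5)(-3) + 4(-9) + (-1)(3) - (-8)| / √((-5)² + 4² + (-1)²) = 16/√42 = 2.469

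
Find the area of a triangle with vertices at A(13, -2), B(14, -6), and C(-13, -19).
Using the coordinate formula: Area = (1/2)|x₁(y₂-y₃) + x₂(y₃-y₁) + x₃(y₁-y₂)|
Area = (1/2)|13((-6)-(-19)) + 14((-19)-(-2)) + (-13)((-2)-(-6))|
Area = (1/2)|13*13 + 14*(-17) + (-13)*4|
Area = (1/2)|169 + (-238) + (-52)|
Area = (1/2)*121 = 60.50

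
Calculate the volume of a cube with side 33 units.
Volume = s³
Volume = 33³
Volume = 35937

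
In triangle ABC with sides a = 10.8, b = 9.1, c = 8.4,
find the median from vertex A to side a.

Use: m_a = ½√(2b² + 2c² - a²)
m_a = ½√(2·9.1² + 2·8.4² - 10.8²)
m_a = ½√(165.62 + 141.12 - 116.64) = ½√190.1 = 6.894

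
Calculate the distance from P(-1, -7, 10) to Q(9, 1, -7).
d = √[(10)² + (8)² + (-17)²] = √453 = 21.28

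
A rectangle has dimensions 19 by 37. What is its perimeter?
Perimeter = 2 * (length + width)
Perimeter = 2 * (19 + 37)
Perimeter = 2 * 56
Perimeter = 112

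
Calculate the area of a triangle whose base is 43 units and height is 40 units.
Area = (1/2) * base * height
Area = (1/2) * 43 * 40
Area = 860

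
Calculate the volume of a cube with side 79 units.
Volume = s³
Volume = 79³
Volume = 493039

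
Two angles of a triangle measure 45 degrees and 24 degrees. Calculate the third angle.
Sum of angles in a triangle = 180 degrees
Third angle = 180 - 45 - 24
Third angle = 111 degrees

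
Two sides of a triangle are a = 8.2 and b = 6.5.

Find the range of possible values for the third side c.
By the triangle inequality: |a - b| < c < a + b
|8.2 - 6.5| < c < 8.2 + 6.5
1.7 < c < 14.7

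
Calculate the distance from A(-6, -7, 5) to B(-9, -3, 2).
d = √[(-3)² + (4)² + (-3)²] = √34 = 5.831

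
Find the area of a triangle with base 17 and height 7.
Area = (1/2) * base * height
Area = (1/2) * 17 * 7
Area = 59.50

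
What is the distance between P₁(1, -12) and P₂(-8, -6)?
Using the distance formula: d = sqrt((x₂-x₁)² + (y₂-y₁)²)
dx = (-8) - 1 = -9
dy = (-6) - (-12) = 6
d = sqrt((-9)² + 6²) = sqrt(81 + 36) = sqrt(117) = 10.82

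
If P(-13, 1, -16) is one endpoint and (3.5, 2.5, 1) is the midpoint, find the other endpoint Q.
Q = (2×3.5 - (-13), 2×2.5 - 1, 2×1 - (-16)) = (20, 4, 18)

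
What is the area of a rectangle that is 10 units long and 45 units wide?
Area = length * width
Area = 10 * 45
Area = 450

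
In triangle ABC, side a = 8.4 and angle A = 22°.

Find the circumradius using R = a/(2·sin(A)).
R = a/(2·sin(A)) = 8.4/(2·sin(22°))
R = 8.4/(2·0.374607) = 8.4/0.749213 = 11.21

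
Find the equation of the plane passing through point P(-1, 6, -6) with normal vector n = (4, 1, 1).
d = n·P = (4)(-1) + (1)(6) + (1)(-6) = -4
Plane: 4x + y + z = -4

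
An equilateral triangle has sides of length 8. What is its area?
Area = (sqrt(3)/4) * s²
Area = (sqrt(3)/4) * 8²
Area = (sqrt(3)/4) * 64
Area = 27.71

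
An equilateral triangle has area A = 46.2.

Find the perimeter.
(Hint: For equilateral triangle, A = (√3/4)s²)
A = (√3/4)s²  →  s² = 4A/√3 = 4·46.2/√3 = 106.694
s = 10.3293
Perimeter = 3s = 30.99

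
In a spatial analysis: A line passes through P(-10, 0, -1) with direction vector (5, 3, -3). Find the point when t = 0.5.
P(0.5) = (-10 + 5(0.5), 0 + 3(0.5), -1 + (-3)(0.5)) = (-7.5, 1.5, -2.5)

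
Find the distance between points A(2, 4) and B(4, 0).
Using the distance formula: d = sqrt((x₂-x₁)² + (y₂-y₁)²)
dx = 4 - 2 = 2
dy = 0 - 4 = -4
d = sqrt(2² + (-4)²) = sqrt(4 + 16) = sqrt(20) = 4.47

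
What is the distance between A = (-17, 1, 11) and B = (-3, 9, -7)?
d = √[(14)² + (8)² + (-18)²] = √584 = 24.17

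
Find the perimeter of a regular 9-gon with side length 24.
Perimeter = number of sides * side length
Perimeter = 9 * 24
Perimeter = 216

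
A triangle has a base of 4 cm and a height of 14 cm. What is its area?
Area = (1/2) * base * height
Area = (1/2) * 4 * 14
Area = 28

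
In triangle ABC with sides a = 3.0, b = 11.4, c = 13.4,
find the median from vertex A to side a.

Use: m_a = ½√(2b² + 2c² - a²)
m_a = ½√(2·11.4² + 2·13.4² - 3.0²)
m_a = ½√(259.92 + 359.12 - 9) = ½√610.04 = 12.35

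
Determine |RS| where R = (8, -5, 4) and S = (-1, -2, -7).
d = √[(-9)² + (3)² + (-11)²] = √211 = 14.53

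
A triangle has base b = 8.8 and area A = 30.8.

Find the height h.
A = ½bh  →  h = 2A/b
h = 2·30.8/8.8 = 7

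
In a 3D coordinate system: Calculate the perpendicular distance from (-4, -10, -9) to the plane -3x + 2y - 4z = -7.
d = |(-3)(-4) + 2(-10) + (-4)(-9) - (-7)| / √((-3)² + 2² + (-4)²) = 35/√29 = 6.499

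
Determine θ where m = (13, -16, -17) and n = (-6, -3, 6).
m·n = -132, |m|² = 714, |n|² = 81
cos θ = -132/√57834 ≈ -0.5489
θ ≈ 123.3°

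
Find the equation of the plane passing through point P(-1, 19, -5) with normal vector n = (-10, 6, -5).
d = n·P = (-10)(-1) + (6)(19) + (-5)(-5) = 149
Plane: -10x + 6y - 5z = 149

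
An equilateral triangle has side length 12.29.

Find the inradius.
For an equilateral triangle, r = s/(2√3) where s is the side.
r = 12.29/(2√3) = 12.29/3.464102 = 3.548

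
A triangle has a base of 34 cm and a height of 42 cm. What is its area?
Area = (1/2) * base * height
Area = (1/2) * 34 * 42
Area = 714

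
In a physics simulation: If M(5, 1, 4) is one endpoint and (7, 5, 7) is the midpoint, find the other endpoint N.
N = (2×7 - 5, 2×5 - 1, 2×7 - 4) = (9, 9, 10)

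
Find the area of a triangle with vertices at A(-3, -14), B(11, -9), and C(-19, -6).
Using the coordinate formula: Area = (1/2)|x₁(y₂-y₃) + x₂(y₃-y₁) + x₃(y₁-y₂)|
Area = (1/2)|(-3)((-9)-(-6)) + 11((-6)-(-14)) + (-19)((-14)-(-9))|
Area = (1/2)|(-3)*(-3) + 11*8 + (-19)*(-5)|
Area = (1/2)|9 + 88 + 95|
Area = (1/2)*192 = 96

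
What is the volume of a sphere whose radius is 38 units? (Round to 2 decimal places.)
Volume = (4/3) * pi * r³
Volume = (4/3) * pi * 38³
Volume = (4/3) * pi * 54872
Volume = 229847.30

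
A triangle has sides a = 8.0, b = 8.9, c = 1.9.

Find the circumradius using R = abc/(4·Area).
s = (a+b+c)/2 = 9.4
Area = √(s(s-a)(s-b)(s-c)) = √(9.4·1.4·0.5·7.5) = 7.02496
R = abc/(4·Area) = (8.0·8.9·1.9)/(4·7.02496) = 135.28/28.09984 = 4.814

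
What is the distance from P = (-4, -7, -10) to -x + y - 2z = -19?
d = |(-1)(-4) + 1(-7) + (-2)(-10) - (-19)| / √((-1)² + 1² + (-2)²) = 36/√6 = 14.7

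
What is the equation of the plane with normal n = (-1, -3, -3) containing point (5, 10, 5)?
d = n·P = (-1)(5) + (-3)(10) + (-3)(5) = -50
Plane: -x - 3y - 3z = -50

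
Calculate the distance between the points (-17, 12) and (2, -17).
Using the distance formula: d = sqrt((x₂-x₁)² + (y₂-y₁)²)
dx = 2 - (-17) = 19
dy = (-17) - 12 = -29
d = sqrt(19² + (-29)²) = sqrt(361 + 841) = sqrt(1202) = 34.67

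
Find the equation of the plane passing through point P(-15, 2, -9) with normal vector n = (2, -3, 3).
d = n·P = (2)(-15) + (-3)(2) + (3)(-9) = -63
Plane: 2x - 3y + 3z = -63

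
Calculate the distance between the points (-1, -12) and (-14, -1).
Using the distance formula: d = sqrt((x₂-x₁)² + (y₂-y₁)²)
dx = (-14) - (-1) = -13
dy = (-1) - (-12) = 11
d = sqrt((-13)² + 11²) = sqrt(169 + 121) = sqrt(290) = 17.03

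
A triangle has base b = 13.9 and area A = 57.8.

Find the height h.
A = ½bh  →  h = 2A/b
h = 2·57.8/13.9 = 8.317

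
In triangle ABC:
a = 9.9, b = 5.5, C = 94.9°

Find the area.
Using A = ½ab·sin(C):
A = ½·9.9·5.5·sin(94.9°) = ½·54.45·0.996345 = 27.13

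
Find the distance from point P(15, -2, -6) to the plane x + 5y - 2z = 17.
d = |1(15) + 5(-2) + (-2)(-6) - (17)| / √(1² + 5² + (-2)²) = 0/√30 = 0.0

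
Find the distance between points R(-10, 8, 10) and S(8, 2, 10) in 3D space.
d = √[(18)² + (-6)² + (0)²] = √360 = 18.97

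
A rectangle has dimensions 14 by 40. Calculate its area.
Area = length * width
Area = 14 * 40
Area = 560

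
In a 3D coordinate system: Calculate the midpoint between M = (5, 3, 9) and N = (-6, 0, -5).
Midpoint = ((5-6)/2, (3+0)/2, (9-5)/2) = (-0.5, 1.5, 2)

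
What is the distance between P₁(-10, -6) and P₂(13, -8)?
Using the distance formula: d = sqrt((x₂-x₁)² + (y₂-y₁)²)
dx = 13 - (-10) = 23
dy = (-8) - (-6) = -2
d = sqrt(23² + (-2)²) = sqrt(529 + 4) = sqrt(533) = 23.09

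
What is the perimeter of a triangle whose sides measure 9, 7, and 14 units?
Perimeter = sum of all sides
Perimeter = 9 + 7 + 14
Perimeter = 30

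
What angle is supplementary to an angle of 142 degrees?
Supplementary angles sum to 180 degrees.
Other angle = 180 - 142
Other angle = 38 degrees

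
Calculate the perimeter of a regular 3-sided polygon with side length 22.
Perimeter = number of sides * side length
Perimeter = 3 * 22
Perimeter = 66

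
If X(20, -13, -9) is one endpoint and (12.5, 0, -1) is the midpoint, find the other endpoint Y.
Y = (2×12.5 - 20, 2×0 - (-13), 2×(-1) - (-9)) = (5, 13, 7)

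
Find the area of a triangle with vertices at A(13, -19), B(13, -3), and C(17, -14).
Using the coordinate formula: Area = (1/2)|x₁(y₂-y₃) + x₂(y₃-y₁) + x₃(y₁-y₂)|
Area = (1/2)|13((-3)-(-14)) + 13((-14)-(-19)) + 17((-19)-(-3))|
Area = (1/2)|13*11 + 13*5 + 17*(-16)|
Area = (1/2)|143 + 65 + (-272)|
Area = (1/2)*64 = 32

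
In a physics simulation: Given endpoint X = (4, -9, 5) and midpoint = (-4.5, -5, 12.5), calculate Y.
Y = (2×(-4.5) - 4, 2×(-5) - (-9), 2×12.5 - 5) = (-13, -1, 20)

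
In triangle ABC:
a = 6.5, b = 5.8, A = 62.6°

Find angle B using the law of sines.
sin(B)/b = sin(A)/a
sin(B) = b·sin(A)/a = 5.8·sin(62.6°)/6.5 = 0.792204
B = arcsin(0.792204) = 52.39°  (b ≤ a, so B ≤ A and the acute solution is unique)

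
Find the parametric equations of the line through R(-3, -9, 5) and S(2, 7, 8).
Direction vector d = S - R = (5, 16, 3)
x = -3 + 5t, y = -9 + 16t, z = 5 + 3t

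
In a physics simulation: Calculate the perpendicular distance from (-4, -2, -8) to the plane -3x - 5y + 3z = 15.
d = |(-3)(-4) + (-5)(-2) + 3(-8) - (15)| / √((-3)² + (-5)² + 3²) = 17/√43 = 2.592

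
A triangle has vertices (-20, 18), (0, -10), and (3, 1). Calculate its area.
Using the coordinate formula: Area = (1/2)|x₁(y₂-y₃) + x₂(y₃-y₁) + x₃(y₁-y₂)|
Area = (1/2)|(-20)((-10)-1) + 0(1-18) + 3(18-(-10))|
Area = (1/2)|(-20)*(-11) + 0*(-17) + 3*28|
Area = (1/2)|220 + 0 + 84|
Area = (1/2)*304 = 152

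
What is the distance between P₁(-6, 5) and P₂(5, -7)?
Using the distance formula: d = sqrt((x₂-x₁)² + (y₂-y₁)²)
dx = 5 - (-6) = 11
dy = (-7) - 5 = -12
d = sqrt(11² + (-12)²) = sqrt(121 + 144) = sqrt(265) = 16.28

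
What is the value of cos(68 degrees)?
cos(68 degrees) = 0.3746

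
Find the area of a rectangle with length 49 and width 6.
Area = length * width
Area = 49 * 6
Area = 294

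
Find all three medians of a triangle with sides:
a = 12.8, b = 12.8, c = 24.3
Using m_x = ½√(2y² + 2z² - x²):
m_a = ½√(2·12.8² + 2·24.3² - 12.8²) = ½√1344.82 = 18.34
m_b = ½√(2·12.8² + 2·24.3² - 12.8²) = ½√1344.82 = 18.34
m_c = ½√(2·12.8² + 2·12.8² - 24.3²) = ½√64.87 = 4.027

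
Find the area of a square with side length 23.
Area = s²
Area = 23²
Area = 529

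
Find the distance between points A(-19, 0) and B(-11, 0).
Using the distance formula: d = sqrt((x₂-x₁)² + (y₂-y₁)²)
dx = (-11) - (-19) = 8
dy = 0 - 0 = 0
d = sqrt(8² + 0²) = sqrt(64 + 0) = sqrt(64) = 8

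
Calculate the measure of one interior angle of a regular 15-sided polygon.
Interior angle of a regular n-gon = (n-2)*180/n
Interior angle = (15-2)*180/15
Interior angle = 13*180/15
Interior angle = 2340/15
Interior angle = 156 degrees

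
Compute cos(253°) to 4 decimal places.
cos(253 degrees) = -0.2924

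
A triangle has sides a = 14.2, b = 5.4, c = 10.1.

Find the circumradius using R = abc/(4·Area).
s = (a+b+c)/2 = 14.85
Area = √(s(s-a)(s-b)(s-c)) = √(14.85·0.65·9.45·4.75) = 20.8153
R = abc/(4·Area) = (14.2·5.4·10.1)/(4·20.8153) = 774.468/83.2612 = 9.302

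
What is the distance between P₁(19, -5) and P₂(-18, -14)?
Using the distance formula: d = sqrt((x₂-x₁)² + (y₂-y₁)²)
dx = (-18) - 19 = -37
dy = (-14) - (-5) = -9
d = sqrt((-37)² + (-9)²) = sqrt(1369 + 81) = sqrt(1450) = 38.08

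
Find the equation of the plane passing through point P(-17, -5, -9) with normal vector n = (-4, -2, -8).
d = n·P = (-4)(-17) + (-2)(-5) + (-8)(-9) = 150
Plane: -4x - 2y - 8z = 150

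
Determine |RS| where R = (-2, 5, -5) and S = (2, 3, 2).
d = √[(4)² + (-2)² + (7)²] = √69 = 8.307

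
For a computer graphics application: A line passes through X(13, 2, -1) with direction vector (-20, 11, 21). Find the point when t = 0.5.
P(0.5) = (13 + (-20)(0.5), 2 + 11(0.5), -1 + 21(0.5)) = (3, 7.5, 9.5)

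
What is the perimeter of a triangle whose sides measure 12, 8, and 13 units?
Perimeter = sum of all sides
Perimeter = 12 + 8 + 13
Perimeter = 33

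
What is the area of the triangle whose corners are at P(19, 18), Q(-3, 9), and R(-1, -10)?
Using the coordinate formula: Area = (1/2)|x₁(y₂-y₃) + x₂(y₃-y₁) + x₃(y₁-y₂)|
Area = (1/2)|19(9-(-10)) + (-3)((-10)-18) + (-1)(18-9)|
Area = (1/2)|19*19 + (-3)*(-28) + (-1)*9|
Area = (1/2)|361 + 84 + (-9)|
Area = (1/2)*436 = 218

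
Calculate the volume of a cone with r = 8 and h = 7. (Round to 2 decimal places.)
Volume = (1/3) * pi * r² * h
Volume = (1/3) * pi * 8² * 7
Volume = (1/3) * pi * 64 * 7
Volume = (1/3) * pi * 448
Volume = 469.14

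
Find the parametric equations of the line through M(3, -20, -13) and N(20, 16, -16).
Direction vector d = N - M = (17, 36, -3)
x = 3 + 17t, y = -20 + 36t, z = -13 - 3t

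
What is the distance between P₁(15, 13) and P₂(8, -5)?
Using the distance formula: d = sqrt((x₂-x₁)² + (y₂-y₁)²)
dx = 8 - 15 = -7
dy = (-5) - 13 = -18
d = sqrt((-7)² + (-18)²) = sqrt(49 + 324) = sqrt(373) = 19.31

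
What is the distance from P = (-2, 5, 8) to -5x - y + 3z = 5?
d = |(-5)(-2) + (-1)(5) + 3(8) - (5)| / √((-5)² + (-1)² + 3²) = 24/√35 = 4.057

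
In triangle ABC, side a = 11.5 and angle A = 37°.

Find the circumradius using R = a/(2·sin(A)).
R = a/(2·sin(A)) = 11.5/(2·sin(37°))
R = 11.5/(2·0.601815) = 11.5/1.203630 = 9.554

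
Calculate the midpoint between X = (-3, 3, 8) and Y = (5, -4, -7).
Midpoint = ((-3+5)/2, (3-4)/2, (8-7)/2) = (1, -0.5, 0.5)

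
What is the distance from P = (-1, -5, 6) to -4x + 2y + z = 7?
d = |(-4)(-1) + 2(-5) + 1(6) - (7)| / √((-4)² + 2² + 1²) = 7/√21 = 1.528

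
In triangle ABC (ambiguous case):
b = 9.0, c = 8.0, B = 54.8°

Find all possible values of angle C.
sin(C)/c = sin(B)/b  →  sin(C) = c·sin(B)/b = 8.0·sin(54.8°)/9.0 = 0.726351
C₁ = arcsin(0.726351) = 46.58°,  C₂ = 180° - C₁ = 133.42°
Check C₂: A = 180° - 54.8° - 133.42° = -8.22° ≤ 0, rejected
C = 46.58° (one solution)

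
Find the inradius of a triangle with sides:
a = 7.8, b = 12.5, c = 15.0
s = (a+b+c)/2 = (7.8+12.5+15.0)/2 = 17.65
Area = √(s(s-a)(s-b)(s-c)) = √(17.65·9.85·5.15·2.65) = 48.7099
r = Area/s = 48.7099/17.65 = 2.76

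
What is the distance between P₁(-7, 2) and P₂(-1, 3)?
Using the distance formula: d = sqrt((x₂-x₁)² + (y₂-y₁)²)
dx = (-1) - (-7) = 6
dy = 3 - 2 = 1
d = sqrt(6² + 1²) = sqrt(36 + 1) = sqrt(37) = 6.08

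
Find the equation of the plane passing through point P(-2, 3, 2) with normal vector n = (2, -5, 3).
d = n·P = (2)(-2) + (-5)(3) + (3)(2) = -13
Plane: 2x - 5y + 3z = -13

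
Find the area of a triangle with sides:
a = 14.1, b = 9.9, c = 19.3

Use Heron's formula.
s = (a+b+c)/2 = (14.1+9.9+19.3)/2 = 21.65
A = √(s(s-a)(s-b)(s-c)) = √(21.65·7.55·11.75·2.35)
A = √4513.47 = 67.18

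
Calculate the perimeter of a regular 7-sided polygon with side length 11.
Perimeter = number of sides * side length
Perimeter = 7 * 11
Perimeter = 77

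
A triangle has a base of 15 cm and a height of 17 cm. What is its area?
Area = (1/2) * base * height
Area = (1/2) * 15 * 17
Area = 127.50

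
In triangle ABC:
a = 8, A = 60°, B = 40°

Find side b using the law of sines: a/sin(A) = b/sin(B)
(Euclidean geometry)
b = a·sin(B)/sin(A) = 8·sin(40°)/sin(60°)
b = 8·0.642788/0.866025 = 5.938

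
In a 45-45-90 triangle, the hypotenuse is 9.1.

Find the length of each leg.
In a 45-45-90 triangle, hypotenuse = leg·√2  →  leg = hypotenuse/√2
leg = 9.1/√2 = 6.435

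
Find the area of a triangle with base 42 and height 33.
Area = (1/2) * base * height
Area = (1/2) * 42 * 33
Area = 693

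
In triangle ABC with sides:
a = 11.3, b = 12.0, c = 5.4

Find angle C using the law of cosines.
cos(C) = (a² + b² - c²)/(2ab)
cos(C) = (11.3² + 12.0² - 5.4²)/(2·11.3·12.0) = 242.53/271.2 = 0.894285
C = arccos(0.894285) = 26.58°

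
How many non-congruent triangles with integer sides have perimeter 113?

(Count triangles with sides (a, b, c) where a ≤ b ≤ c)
With a ≤ b ≤ c and a + b + c = 113, the triangle inequality a + b > c gives c < 113/2, so c ≤ 56.
Iterate a from 1 to ⌊p/3⌋ = 37; for each a, b ranges from a to ⌊(p−a)/2⌋ with c = p − a − b, keeping only c ≥ b.
Triples: (1, 56, 56), (2, 55, 56), (3, 54, 56), …
Count = 280 triangles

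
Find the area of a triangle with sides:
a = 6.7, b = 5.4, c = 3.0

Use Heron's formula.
s = (a+b+c)/2 = (6.7+5.4+3.0)/2 = 7.55
A = √(s(s-a)(s-b)(s-c)) = √(7.55·0.85·2.15·4.55)
A = √62.7792 = 7.923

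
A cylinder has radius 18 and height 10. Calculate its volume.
Volume = pi * r² * h
Volume = pi * 18² * 10
Volume = pi * 324 * 10
Volume = pi * 3240
Volume = 10178.76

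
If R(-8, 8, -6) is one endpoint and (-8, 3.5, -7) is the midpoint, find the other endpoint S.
S = (2×(-8) - (-8), 2×3.5 - 8, 2×(-7) - (-6)) = (-8, -1, -8)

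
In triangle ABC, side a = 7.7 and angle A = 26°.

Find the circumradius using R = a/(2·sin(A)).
R = a/(2·sin(A)) = 7.7/(2·sin(26°))
R = 7.7/(2·0.438371) = 7.7/0.876742 = 8.783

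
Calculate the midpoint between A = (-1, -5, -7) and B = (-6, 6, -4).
Midpoint = ((-1-6)/2, (-5+6)/2, (-7-4)/2) = (-3.5, 0.5, -5.5)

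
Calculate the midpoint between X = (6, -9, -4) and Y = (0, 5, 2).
Midpoint = ((6+0)/2, (-9+5)/2, (-4+2)/2) = (3, -2, -1)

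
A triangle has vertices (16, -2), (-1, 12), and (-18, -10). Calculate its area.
Using the coordinate formula: Area = (1/2)|x₁(y₂-y₃) + x₂(y₃-y₁) + x₃(y₁-y₂)|
Area = (1/2)|16(12-(-10)) + (-1)((-10)-(-2)) + (-18)((-2)-12)|
Area = (1/2)|16*22 + (-1)*(-8) + (-18)*(-14)|
Area = (1/2)|352 + 8 + 252|
Area = (1/2)*612 = 306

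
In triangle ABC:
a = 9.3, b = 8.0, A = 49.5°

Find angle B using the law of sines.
sin(B)/b = sin(A)/a
sin(B) = b·sin(A)/a = 8.0·sin(49.5°)/9.3 = 0.654113
B = arcsin(0.654113) = 40.85°  (b ≤ a, so B ≤ A and the acute solution is unique)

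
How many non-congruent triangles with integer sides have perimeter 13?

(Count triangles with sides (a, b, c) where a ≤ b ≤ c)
With a ≤ b ≤ c and a + b + c = 13, the triangle inequality a + b > c gives c < 13/2, so c ≤ 6.
Iterate a from 1 to ⌊p/3⌋ = 4; for each a, b ranges from a to ⌊(p−a)/2⌋ with c = p − a − b, keeping only c ≥ b.
Triples: (1, 6, 6), (2, 5, 6), (3, 4, 6), …
Count = 5 triangles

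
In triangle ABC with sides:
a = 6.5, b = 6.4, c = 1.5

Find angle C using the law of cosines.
cos(C) = (a² + b² - c²)/(2ab)
cos(C) = (6.5² + 6.4² - 1.5²)/(2·6.5·6.4) = 80.96/83.2 = 0.973077
C = arccos(0.973077) = 13.33°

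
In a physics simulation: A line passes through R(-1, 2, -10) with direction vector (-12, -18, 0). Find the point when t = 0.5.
P(0.5) = (-1 + (-12)(0.5), 2 + (-18)(0.5), -10 + 0(0.5)) = (-7, -7, -10)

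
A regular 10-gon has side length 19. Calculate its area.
For a regular 10-gon with side length s = 19:
Apothem a = s / (2*tan(pi/10)) = 19 / (2*tan(pi/10)) ≈ 29.238
Perimeter P = 10 * 19 = 190
Area = (1/2) * P * a = (1/2) * 190 * 29.238 = 2777.61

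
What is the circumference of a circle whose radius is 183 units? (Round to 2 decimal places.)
Circumference = 2 * pi * r
Circumference = 2 * pi * 183
Circumference = 1149.82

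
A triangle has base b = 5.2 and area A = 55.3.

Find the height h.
A = ½bh  →  h = 2A/b
h = 2·55.3/5.2 = 21.27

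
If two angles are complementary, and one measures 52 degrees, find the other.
Complementary angles sum to 90 degrees.
Other angle = 90 - 52
Other angle = 38 degrees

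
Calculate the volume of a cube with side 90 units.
Volume = s³
Volume = 90³
Volume = 729000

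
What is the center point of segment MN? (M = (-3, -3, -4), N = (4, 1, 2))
Midpoint = ((-3+4)/2, (-3+1)/2, (-4+2)/2) = (0.5, -1, -1)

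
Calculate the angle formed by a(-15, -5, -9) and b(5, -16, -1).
a·b = 14, |a|² = 331, |b|² = 282
cos θ = 14/√93342 ≈ 0.04582
θ ≈ 87.37°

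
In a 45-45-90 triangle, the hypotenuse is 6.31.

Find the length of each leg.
In a 45-45-90 triangle, hypotenuse = leg·√2  →  leg = hypotenuse/√2
leg = 6.31/√2 = 4.462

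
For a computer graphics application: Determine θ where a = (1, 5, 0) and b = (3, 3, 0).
a·b = 18, |a|² = 26, |b|² = 18
cos θ = 18/√468 ≈ 0.8321
θ ≈ 33.69°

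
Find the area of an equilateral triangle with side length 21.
Area = (sqrt(3)/4) * s²
Area = (sqrt(3)/4) * 21²
Area = (sqrt(3)/4) * 441
Area = 190.96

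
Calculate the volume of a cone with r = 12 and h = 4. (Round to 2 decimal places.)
Volume = (1/3) * pi * r² * h
Volume = (1/3) * pi * 12² * 4
Volume = (1/3) * pi * 144 * 4
Volume = (1/3) * pi * 576
Volume = 603.19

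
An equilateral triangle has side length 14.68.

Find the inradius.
For an equilateral triangle, r = s/(2√3) where s is the side.
r = 14.68/(2√3) = 14.68/3.464102 = 4.238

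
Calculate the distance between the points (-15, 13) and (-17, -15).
Using the distance formula: d = sqrt((x₂-x₁)² + (y₂-y₁)²)
dx = (-17) - (-15) = -2
dy = (-15) - 13 = -28
d = sqrt((-2)² + (-28)²) = sqrt(4 + 784) = sqrt(788) = 28.07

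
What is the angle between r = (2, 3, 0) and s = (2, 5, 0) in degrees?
r·s = 19, |r|² = 13, |s|² = 29
cos θ = 19/√377 ≈ 0.9785
θ ≈ 11.89°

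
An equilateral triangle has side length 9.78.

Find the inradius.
For an equilateral triangle, r = s/(2√3) where s is the side.
r = 9.78/(2√3) = 9.78/3.464102 = 2.823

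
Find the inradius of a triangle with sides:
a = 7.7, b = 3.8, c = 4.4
s = (a+b+c)/2 = (7.7+3.8+4.4)/2 = 7.95
Area = √(s(s-a)(s-b)(s-c)) = √(7.95·0.25·4.15·3.55) = 5.41118
r = Area/s = 5.41118/7.95 = 0.6807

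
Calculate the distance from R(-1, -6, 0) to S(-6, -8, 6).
d = √[(-5)² + (-2)² + (6)²] = √65 = 8.062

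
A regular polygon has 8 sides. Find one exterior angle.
Exterior angle of a regular n-gon = 360/n
Exterior angle = 360/8
Exterior angle = 45 degrees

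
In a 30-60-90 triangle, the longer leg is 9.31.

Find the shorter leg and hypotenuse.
In a 30-60-90 triangle, sides are in ratio 1 : √3 : 2.
Long leg = short leg·√3  →  short leg = 9.31/√3 = 5.375
Hypotenuse = 2·(short leg) = 2·9.31/√3 = 10.75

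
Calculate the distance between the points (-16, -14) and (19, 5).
Using the distance formula: d = sqrt((x₂-x₁)² + (y₂-y₁)²)
dx = 19 - (-16) = 35
dy = 5 - (-14) = 19
d = sqrt(35² + 19²) = sqrt(1225 + 361) = sqrt(1586) = 39.82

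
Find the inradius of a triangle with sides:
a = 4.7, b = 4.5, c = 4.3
s = (a+b+c)/2 = (4.7+4.5+4.3)/2 = 6.75
Area = √(s(s-a)(s-b)(s-c)) = √(6.75·2.05·2.25·2.45) = 8.7338
r = Area/s = 8.7338/6.75 = 1.294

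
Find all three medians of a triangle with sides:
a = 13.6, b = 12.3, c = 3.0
Using m_x = ½√(2y² + 2z² - x²):
m_a = ½√(2·12.3² + 2·3.0² - 13.6²) = ½√135.62 = 5.823
m_b = ½√(2·13.6² + 2·3.0² - 12.3²) = ½√236.63 = 7.691
m_c = ½√(2·13.6² + 2·12.3² - 3.0²) = ½√663.5 = 12.88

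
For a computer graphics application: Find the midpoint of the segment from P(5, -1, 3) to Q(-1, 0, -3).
Midpoint = ((5-1)/2, (-1+0)/2, (3-3)/2) = (2, -0.5, 0)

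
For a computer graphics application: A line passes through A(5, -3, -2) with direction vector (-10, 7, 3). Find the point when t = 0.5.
P(0.5) = (5 + (-10)(0.5), -3 + 7(0.5), -2 + 3(0.5)) = (0, 0.5, -0.5)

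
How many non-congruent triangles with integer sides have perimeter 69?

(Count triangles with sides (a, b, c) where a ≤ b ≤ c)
With a ≤ b ≤ c and a + b + c = 69, the triangle inequality a + b > c gives c < 69/2, so c ≤ 34.
Iterate a from 1 to ⌊p/3⌋ = 23; for each a, b ranges from a to ⌊(p−a)/2⌋ with c = p − a − b, keeping only c ≥ b.
Triples: (1, 34, 34), (2, 33, 34), (3, 32, 34), …
Count = 108 triangles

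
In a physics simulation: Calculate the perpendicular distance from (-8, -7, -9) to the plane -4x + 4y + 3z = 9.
d = |(-4)(-8) + 4(-7) + 3(-9) - (9)| / √((-4)² + 4² + 3²) = 32/√41 = 4.998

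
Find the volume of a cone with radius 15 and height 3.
Volume = (1/3) * pi * r² * h
Volume = (1/3) * pi * 15² * 3
Volume = (1/3) * pi * 225 * 3
Volume = (1/3) * pi * 675
Volume = 706.86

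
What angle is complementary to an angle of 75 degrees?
Complementary angles sum to 90 degrees.
Other angle = 90 - 75
Other angle = 15 degrees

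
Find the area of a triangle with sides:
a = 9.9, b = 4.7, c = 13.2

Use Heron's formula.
s = (a+b+c)/2 = (9.9+4.7+13.2)/2 = 13.9
A = √(s(s-a)(s-b)(s-c)) = √(13.9·4·9.2·0.7)
A = √358.064 = 18.92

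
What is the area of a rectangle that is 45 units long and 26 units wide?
Area = length * width
Area = 45 * 26
Area = 1170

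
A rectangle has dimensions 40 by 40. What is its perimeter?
Perimeter = 2 * (length + width)
Perimeter = 2 * (40 + 40)
Perimeter = 2 * 80
Perimeter = 160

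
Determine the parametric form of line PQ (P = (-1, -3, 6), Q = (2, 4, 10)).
Direction vector d = Q - P = (3, 7, 4)
x = -1 + 3t, y = -3 + 7t, z = 6 + 4t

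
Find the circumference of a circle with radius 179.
Circumference = 2 * pi * r
Circumference = 2 * pi * 179
Circumference = 1124.69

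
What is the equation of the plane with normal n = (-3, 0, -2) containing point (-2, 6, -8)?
d = n·P = (-3)(-2) + (0)(6) + (-2)(-8) = 22
Plane: -3x - 2z = 22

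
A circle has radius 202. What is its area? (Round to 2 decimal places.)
Area = pi * r²
Area = pi * 202²
Area = pi * 40804
Area = 128189.55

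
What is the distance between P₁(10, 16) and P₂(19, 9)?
Using the distance formula: d = sqrt((x₂-x₁)² + (y₂-y₁)²)
dx = 19 - 10 = 9
dy = 9 - 16 = -7
d = sqrt(9² + (-7)²) = sqrt(81 + 49) = sqrt(130) = 11.40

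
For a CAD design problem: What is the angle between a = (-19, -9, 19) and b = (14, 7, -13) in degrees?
a·b = -576, |a|² = 803, |b|² = 414
cos θ = -576/√332442 ≈ -0.999
θ ≈ 177.4°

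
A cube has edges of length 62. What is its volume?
Volume = s³
Volume = 62³
Volume = 238328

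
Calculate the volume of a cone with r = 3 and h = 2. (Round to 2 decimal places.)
Volume = (1/3) * pi * r² * h
Volume = (1/3) * pi * 3² * 2
Volume = (1/3) * pi * 9 * 2
Volume = (1/3) * pi * 18
Volume = 18.85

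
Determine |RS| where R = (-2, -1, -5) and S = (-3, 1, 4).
d = √[(-1)² + (2)² + (9)²] = √86 = 9.274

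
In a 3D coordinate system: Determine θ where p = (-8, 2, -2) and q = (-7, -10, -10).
p·q = 56, |p|² = 72, |q|² = 249
cos θ = 56/√17928 ≈ 0.4182
θ ≈ 65.28°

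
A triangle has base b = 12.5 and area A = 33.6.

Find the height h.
A = ½bh  →  h = 2A/b
h = 2·33.6/12.5 = 5.376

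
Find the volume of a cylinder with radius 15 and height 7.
Volume = pi * r² * h
Volume = pi * 15² * 7
Volume = pi * 225 * 7
Volume = pi * 1575
Volume = 4948.01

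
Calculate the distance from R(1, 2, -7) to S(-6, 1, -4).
d = √[(-7)² + (-1)² + (3)²] = √59 = 7.681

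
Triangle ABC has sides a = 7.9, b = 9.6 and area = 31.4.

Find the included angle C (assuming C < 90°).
Area = ½ab·sin(C)  →  sin(C) = 2·Area/(ab)
sin(C) = 2·31.4/(7.9·9.6) = 0.828059
C = arcsin(0.828059) = 55.9°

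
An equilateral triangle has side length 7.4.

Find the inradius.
For an equilateral triangle, r = s/(2√3) where s is the side.
r = 7.4/(2√3) = 7.4/3.464102 = 2.136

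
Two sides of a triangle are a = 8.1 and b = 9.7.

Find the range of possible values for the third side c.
By the triangle inequality: |a - b| < c < a + b
|8.1 - 9.7| < c < 8.1 + 9.7
1.6 < c < 17.8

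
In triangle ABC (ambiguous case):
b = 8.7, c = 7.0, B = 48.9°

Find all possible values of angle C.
sin(C)/c = sin(B)/b  →  sin(C) = c·sin(B)/b = 7.0·sin(48.9°)/8.7 = 0.606315
C₁ = arcsin(0.606315) = 37.32°,  C₂ = 180° - C₁ = 142.68°
Check C₂: A = 180° - 48.9° - 142.68° = -11.58° ≤ 0, rejected
C = 37.32° (one solution)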